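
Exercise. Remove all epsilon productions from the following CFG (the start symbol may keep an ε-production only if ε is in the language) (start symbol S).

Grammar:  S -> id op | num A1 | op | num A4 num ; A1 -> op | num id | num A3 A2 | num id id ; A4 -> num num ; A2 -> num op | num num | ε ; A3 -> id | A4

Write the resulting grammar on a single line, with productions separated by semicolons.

Nullable set = {A2}.
ε ∉ L(G), so no ε-production is kept.
Add the nullable-subset variants: A1 → num A3 A2 gives num A3 A2 | num A3.

S -> id op | num A1 | op | num A4 num; A1 -> op | num id | num A3 A2 | num A3 | num id id; A4 -> num num; A2 -> num op | num num; A3 -> id | A4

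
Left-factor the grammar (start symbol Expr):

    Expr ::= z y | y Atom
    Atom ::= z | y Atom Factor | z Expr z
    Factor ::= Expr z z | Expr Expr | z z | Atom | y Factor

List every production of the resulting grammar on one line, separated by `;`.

Expr ::= z y | y Atom; Atom ::= y Atom Factor | z Atom1; Factor ::= z z | Atom | y Factor | Expr Factor1; Atom1 ::= ε | Expr z; Factor1 ::= z z | Expr

Atom has alternatives sharing prefix 'z': factor to Atom → z Atom1 with Atom1 → ε | Expr z.
Factor has alternatives sharing prefix 'Expr': factor to Factor → Expr Factor1 with Factor1 → z z | Expr.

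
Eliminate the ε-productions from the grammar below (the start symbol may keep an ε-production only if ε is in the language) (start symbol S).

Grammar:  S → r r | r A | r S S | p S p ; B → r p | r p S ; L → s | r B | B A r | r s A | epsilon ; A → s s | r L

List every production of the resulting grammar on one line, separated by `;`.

S → r r | r A | r S S | p S p; B → r p | r p S; L → s | r B | B A r | r s A; A → s s | r L | r

Nullable nonterminals: {L}.
ε ∉ L(G), so no ε-production is kept.
Expand every rule over subsets of its nullable positions: A → r L gives r L | r.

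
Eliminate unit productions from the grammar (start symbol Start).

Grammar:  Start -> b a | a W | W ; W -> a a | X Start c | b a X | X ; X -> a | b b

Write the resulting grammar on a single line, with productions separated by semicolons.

Start -> b a | a W | a | b b | a a | X Start c | b a X; W -> a | b b | a a | X Start c | b a X; X -> a | b b

Unit pairs: Start ⇒* {W, X}; W ⇒* {X}.
For every A with A ⇒* B via unit rules, add B's non-unit alternatives to A; then delete every rule of the form X → Y.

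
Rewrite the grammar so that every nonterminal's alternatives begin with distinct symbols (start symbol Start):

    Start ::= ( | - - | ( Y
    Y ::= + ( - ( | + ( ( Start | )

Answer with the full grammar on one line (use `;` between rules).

Start ::= - - | ( Start1; Y ::= ) | + ( Y1; Start1 ::= epsilon | Y; Y1 ::= - ( | ( Start

Start has alternatives sharing prefix '(': factor to Start → ( Start1 with Start1 → ε | Y.
Y has alternatives sharing prefix '+ (': factor to Y → + ( Y1 with Y1 → - ( | ( Start.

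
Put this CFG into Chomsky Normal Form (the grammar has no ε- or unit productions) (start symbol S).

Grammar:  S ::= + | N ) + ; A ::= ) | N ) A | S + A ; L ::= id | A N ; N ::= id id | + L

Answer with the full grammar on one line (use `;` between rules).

S ::= + | N Y1; A ::= ) | N Y2 | S Y3; L ::= id | A N; N ::= X3 X3 | X2 L; X1 ::= ); X2 ::= +; X3 ::= id; Y1 ::= X1 X2; Y2 ::= X1 A; Y3 ::= X2 A

Introduce a nonterminal for each terminal appearing in a rule of length ≥ 2: X1 → ), X2 → +, X3 → id.
Binarize each right-hand side of length ≥ 3 by chaining fresh nonterminals (Y1, Y2, …): affected rules were S → N X1 X2; A → N X1 A; A → S X2 A.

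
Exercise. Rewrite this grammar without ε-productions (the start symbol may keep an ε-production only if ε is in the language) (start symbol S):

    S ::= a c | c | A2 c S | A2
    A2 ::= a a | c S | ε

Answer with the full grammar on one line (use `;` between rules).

Nullable set = {A2, S}.
ε ∈ L(G) since S is nullable, so keep S → ε.
Add the nullable-subset variants: S → A2 c S gives A2 c S | A2 c | c S. A2 → c S gives c S | c.

S ::= a c | c | A2 c S | A2 c | c S | A2 | ε; A2 ::= a a | c S | c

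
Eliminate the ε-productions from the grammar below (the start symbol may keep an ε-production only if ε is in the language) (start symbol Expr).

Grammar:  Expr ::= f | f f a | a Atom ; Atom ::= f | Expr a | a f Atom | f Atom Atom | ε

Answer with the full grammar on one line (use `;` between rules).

Expr ::= f | f f a | a Atom | a; Atom ::= f | Expr a | a f Atom | a f | f Atom Atom | f Atom

Nullable set = {Atom}.
ε ∉ L(G), so no ε-production is kept.
Add the nullable-subset variants: Expr → a Atom gives a Atom | a. Atom → a f Atom gives a f Atom | a f. Atom → f Atom Atom gives f Atom Atom | f Atom.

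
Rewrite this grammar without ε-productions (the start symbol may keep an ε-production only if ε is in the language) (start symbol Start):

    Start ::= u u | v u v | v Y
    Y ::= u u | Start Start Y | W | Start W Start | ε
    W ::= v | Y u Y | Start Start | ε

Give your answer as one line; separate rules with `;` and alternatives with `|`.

Nullable nonterminals: {W, Y}.
ε ∉ L(G), so no ε-production is kept.
For each production, add variants omitting each subset of nullable occurrences: Start → v Y gives v Y | v. Y → Start Start Y gives Start Start Y | Start Start. W → Y u Y gives Y u Y | Y u | u Y | u.

Start ::= u u | v u v | v Y | v; Y ::= u u | Start Start Y | Start Start | W | Start W Start; W ::= v | Y u Y | Y u | u Y | u | Start Start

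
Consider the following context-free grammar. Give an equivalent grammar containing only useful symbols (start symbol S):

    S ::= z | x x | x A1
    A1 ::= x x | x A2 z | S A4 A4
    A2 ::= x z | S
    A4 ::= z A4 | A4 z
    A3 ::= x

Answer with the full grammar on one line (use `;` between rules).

S ::= z | x x | x A1; A1 ::= x x | x A2 z; A2 ::= x z | S

Generating nonterminals: {A1, A2, A3, S}.
Reachable from S after that: {A1, A2, S}.
Removed useless symbols: {A3, A4} and every production mentioning them.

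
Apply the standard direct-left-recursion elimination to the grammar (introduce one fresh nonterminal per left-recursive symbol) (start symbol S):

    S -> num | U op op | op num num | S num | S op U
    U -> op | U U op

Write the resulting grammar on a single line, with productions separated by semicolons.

S -> num S' | U op op S' | op num num S'; U -> op U'; S' -> num S' | op U S' | ε; U' -> U op U' | ε

Left recursion appears on S, U.
For S: α = {num, op U}, β = {num, U op op, op num num}. Rewrite as S → β S' and S' → α S' | ε.
For U: α = {U op}, β = {op}. Rewrite as U → β U' and U' → α U' | ε.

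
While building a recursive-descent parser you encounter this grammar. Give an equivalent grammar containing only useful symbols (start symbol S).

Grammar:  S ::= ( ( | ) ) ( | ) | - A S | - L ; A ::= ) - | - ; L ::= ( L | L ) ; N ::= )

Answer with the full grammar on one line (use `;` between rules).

S ::= ( ( | ) ) ( | ) | - A S; A ::= ) - | -

Generating nonterminals: {A, N, S}.
Reachable from S after that: {A, S}.
Removed useless symbols: {L, N} and every production mentioning them.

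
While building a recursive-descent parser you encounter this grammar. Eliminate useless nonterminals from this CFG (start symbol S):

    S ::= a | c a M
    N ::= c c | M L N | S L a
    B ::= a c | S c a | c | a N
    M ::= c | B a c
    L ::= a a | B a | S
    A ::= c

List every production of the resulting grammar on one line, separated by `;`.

Generating nonterminals: {A, B, L, M, N, S}.
Reachable from S after that: {B, L, M, N, S}.
Removed useless symbols: {A} and every production mentioning them.

S ::= a | c a M; N ::= c c | M L N | S L a; B ::= a c | S c a | c | a N; M ::= c | B a c; L ::= a a | B a | S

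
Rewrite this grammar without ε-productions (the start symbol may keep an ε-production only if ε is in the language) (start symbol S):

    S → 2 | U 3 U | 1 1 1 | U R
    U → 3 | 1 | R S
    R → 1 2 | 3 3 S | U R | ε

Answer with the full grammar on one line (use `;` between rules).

Nullable set = {R}.
ε ∉ L(G), so no ε-production is kept.
Expand every rule over subsets of its nullable positions: S → U R gives U R | U. U → R S gives R S | S. R → U R gives U R | U.

S → 2 | U 3 U | 1 1 1 | U R | U; U → 3 | 1 | R S | S; R → 1 2 | 3 3 S | U R | U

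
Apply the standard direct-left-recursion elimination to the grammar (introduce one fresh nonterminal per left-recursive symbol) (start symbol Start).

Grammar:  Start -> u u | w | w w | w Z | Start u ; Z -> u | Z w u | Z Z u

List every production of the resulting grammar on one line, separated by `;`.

Start -> u u Start1 | w Start1 | w w Start1 | w Z Start1; Z -> u Z1; Start1 -> u Start1 | ε; Z1 -> w u Z1 | Z u Z1 | ε

Directly left-recursive nonterminals: Start, Z.
For Start: α = {u}, β = {u u, w, w w, w Z}. Rewrite as Start → β Start1 and Start1 → α Start1 | ε.
For Z: α = {w u, Z u}, β = {u}. Rewrite as Z → β Z1 and Z1 → α Z1 | ε.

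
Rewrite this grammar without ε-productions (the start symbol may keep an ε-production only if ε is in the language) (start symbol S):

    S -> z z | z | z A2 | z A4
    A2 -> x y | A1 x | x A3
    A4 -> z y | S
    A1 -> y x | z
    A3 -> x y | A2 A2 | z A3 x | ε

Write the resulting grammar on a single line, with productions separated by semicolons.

Nullable set = {A3}.
ε ∉ L(G), so no ε-production is kept.
Expand every rule over subsets of its nullable positions: A2 → x A3 gives x A3 | x. A3 → z A3 x gives z A3 x | z x.

S -> z z | z | z A2 | z A4; A2 -> x y | A1 x | x A3 | x; A4 -> z y | S; A1 -> y x | z; A3 -> x y | A2 A2 | z A3 x | z x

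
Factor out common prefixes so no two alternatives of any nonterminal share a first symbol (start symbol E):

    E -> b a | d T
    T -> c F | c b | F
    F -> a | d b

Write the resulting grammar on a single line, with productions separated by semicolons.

E -> b a | d T; T -> F | c T'; F -> a | d b; T' -> F | b

T has alternatives sharing prefix 'c': factor to T → c T' with T' → F | b.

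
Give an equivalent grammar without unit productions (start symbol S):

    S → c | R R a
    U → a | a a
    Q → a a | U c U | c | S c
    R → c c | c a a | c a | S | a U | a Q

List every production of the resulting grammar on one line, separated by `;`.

Unit pairs: R ⇒* {S}.
Replace each nonterminal's rules with the union of the non-unit rules of every nonterminal it unit-derives.

S → c | R R a; U → a | a a; Q → a a | U c U | c | S c; R → c | R R a | c c | c a a | c a | a U | a Q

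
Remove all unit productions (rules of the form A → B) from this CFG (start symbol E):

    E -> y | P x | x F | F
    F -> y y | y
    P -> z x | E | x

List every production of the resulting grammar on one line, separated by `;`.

Unit pairs: E ⇒* {F}; P ⇒* {E, F}.
For every A with A ⇒* B via unit rules, add B's non-unit alternatives to A; then delete every rule of the form X → Y.

E -> y | P x | x F | y y; F -> y y | y; P -> y | P x | x F | z x | x | y y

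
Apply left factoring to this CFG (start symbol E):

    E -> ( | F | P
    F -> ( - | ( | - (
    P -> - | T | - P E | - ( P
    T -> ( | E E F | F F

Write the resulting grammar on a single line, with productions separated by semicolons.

F has alternatives sharing prefix '(': factor to F → ( F' with F' → - | ε.
P has alternatives sharing prefix '-': factor to P → - P' with P' → ε | P E | ( P.

E -> ( | F | P; F -> - ( | ( F'; P -> T | - P'; T -> ( | E E F | F F; F' -> - | eps; P' -> eps | P E | ( P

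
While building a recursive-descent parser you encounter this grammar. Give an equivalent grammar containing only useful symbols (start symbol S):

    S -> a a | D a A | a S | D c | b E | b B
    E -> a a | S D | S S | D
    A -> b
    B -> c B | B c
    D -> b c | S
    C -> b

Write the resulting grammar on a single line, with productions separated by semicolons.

Generating nonterminals: {A, C, D, E, S}.
Reachable from S after that: {A, D, E, S}.
Removed useless symbols: {B, C} and every production mentioning them.

S -> a a | D a A | a S | D c | b E; E -> a a | S D | S S | D; A -> b; D -> b c | S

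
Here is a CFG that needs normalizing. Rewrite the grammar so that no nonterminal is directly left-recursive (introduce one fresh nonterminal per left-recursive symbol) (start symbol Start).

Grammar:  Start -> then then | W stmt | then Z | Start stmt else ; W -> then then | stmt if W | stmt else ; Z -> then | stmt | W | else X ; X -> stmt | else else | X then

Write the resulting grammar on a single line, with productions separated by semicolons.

Start -> then then Start1 | W stmt Start1 | then Z Start1; W -> then then | stmt if W | stmt else; Z -> then | stmt | W | else X; X -> stmt X1 | else else X1; Start1 -> stmt else Start1 | epsilon; X1 -> then X1 | epsilon

Left recursion appears on Start, X.
For Start: α = {stmt else}, β = {then then, W stmt, then Z}. Rewrite as Start → β Start1 and Start1 → α Start1 | ε.
For X: α = {then}, β = {stmt, else else}. Rewrite as X → β X1 and X1 → α X1 | ε.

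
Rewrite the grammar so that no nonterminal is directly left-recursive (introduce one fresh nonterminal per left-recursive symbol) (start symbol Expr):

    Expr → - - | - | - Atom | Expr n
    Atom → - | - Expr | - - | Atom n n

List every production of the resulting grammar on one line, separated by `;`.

Directly left-recursive nonterminals: Expr, Atom.
For Expr: α = {n}, β = {- -, -, - Atom}. Rewrite as Expr → β Expr1 and Expr1 → α Expr1 | ε.
For Atom: α = {n n}, β = {-, - Expr, - -}. Rewrite as Atom → β Atom1 and Atom1 → α Atom1 | ε.

Expr → - - Expr1 | - Expr1 | - Atom Expr1; Atom → - Atom1 | - Expr Atom1 | - - Atom1; Expr1 → n Expr1 | ε; Atom1 → n n Atom1 | ε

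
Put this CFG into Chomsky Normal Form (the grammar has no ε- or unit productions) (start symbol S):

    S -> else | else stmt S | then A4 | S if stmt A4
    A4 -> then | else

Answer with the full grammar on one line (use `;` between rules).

Introduce a nonterminal for each terminal appearing in a rule of length ≥ 2: X1 → else, X2 → stmt, X3 → then, X4 → if.
Binarize each right-hand side of length ≥ 3 by chaining fresh nonterminals (Y1, Y2, …): affected rules were S → X1 X2 S; S → S X4 X2 A4.

S -> else | X1 Y1 | X3 A4 | S Y2; A4 -> then | else; X1 -> else; X2 -> stmt; X3 -> then; X4 -> if; Y1 -> X2 S; Y2 -> X4 Y3; Y3 -> X2 A4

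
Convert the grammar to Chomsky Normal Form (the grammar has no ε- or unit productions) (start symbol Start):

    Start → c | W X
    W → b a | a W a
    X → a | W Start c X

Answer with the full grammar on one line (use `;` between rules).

Start → c | W X; W → X1 X2 | X2 Y1; X → a | W Y2; X1 → b; X2 → a; X3 → c; Y1 → W X2; Y2 → Start Y3; Y3 → X3 X

Introduce a nonterminal for each terminal appearing in a rule of length ≥ 2: X1 → b, X2 → a, X3 → c.
Binarize each right-hand side of length ≥ 3 by chaining fresh nonterminals (Y1, Y2, …): affected rules were W → X2 W X2; X → W Start X3 X.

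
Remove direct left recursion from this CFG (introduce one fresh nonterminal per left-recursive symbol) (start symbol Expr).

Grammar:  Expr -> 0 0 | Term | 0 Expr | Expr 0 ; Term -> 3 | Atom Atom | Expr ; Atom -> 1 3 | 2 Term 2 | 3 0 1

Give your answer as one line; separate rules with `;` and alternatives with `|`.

Expr -> 0 0 Expr1 | Term Expr1 | 0 Expr Expr1; Term -> 3 | Atom Atom | Expr; Atom -> 1 3 | 2 Term 2 | 3 0 1; Expr1 -> 0 Expr1 | ε

Directly left-recursive nonterminal: Expr.
For Expr: α = {0}, β = {0 0, Term, 0 Expr}. Rewrite as Expr → β Expr1 and Expr1 → α Expr1 | ε.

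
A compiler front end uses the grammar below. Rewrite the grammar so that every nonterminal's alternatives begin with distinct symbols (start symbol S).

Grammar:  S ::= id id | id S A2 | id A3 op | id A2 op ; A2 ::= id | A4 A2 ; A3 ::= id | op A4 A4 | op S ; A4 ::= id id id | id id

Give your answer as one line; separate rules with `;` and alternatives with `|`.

S ::= id S'; A2 ::= id | A4 A2; A3 ::= id | op A3'; A4 ::= id id A4'; S' ::= id | S A2 | A3 op | A2 op; A3' ::= A4 A4 | S; A4' ::= id | eps

S has alternatives sharing prefix 'id': factor to S → id S' with S' → id | S A2 | A3 op | A2 op.
A3 has alternatives sharing prefix 'op': factor to A3 → op A3' with A3' → A4 A4 | S.
A4 has alternatives sharing prefix 'id id': factor to A4 → id id A4' with A4' → id | ε.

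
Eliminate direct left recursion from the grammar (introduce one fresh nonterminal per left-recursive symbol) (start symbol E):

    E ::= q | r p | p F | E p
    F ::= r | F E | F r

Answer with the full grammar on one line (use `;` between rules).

E ::= q E' | r p E' | p F E'; F ::= r F'; E' ::= p E' | ε; F' ::= E F' | r F' | ε

Directly left-recursive nonterminals: E, F.
For E: α = {p}, β = {q, r p, p F}. Rewrite as E → β E' and E' → α E' | ε.
For F: α = {E, r}, β = {r}. Rewrite as F → β F' and F' → α F' | ε.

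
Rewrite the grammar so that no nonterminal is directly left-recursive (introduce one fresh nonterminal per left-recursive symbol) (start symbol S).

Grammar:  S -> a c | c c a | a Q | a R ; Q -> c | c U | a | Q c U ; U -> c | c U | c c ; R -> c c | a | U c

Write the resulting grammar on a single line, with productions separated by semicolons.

S -> a c | c c a | a Q | a R; Q -> c Q' | c U Q' | a Q'; U -> c | c U | c c; R -> c c | a | U c; Q' -> c U Q' | epsilon

Q is directly left-recursive.
For Q: α = {c U}, β = {c, c U, a}. Rewrite as Q → β Q' and Q' → α Q' | ε.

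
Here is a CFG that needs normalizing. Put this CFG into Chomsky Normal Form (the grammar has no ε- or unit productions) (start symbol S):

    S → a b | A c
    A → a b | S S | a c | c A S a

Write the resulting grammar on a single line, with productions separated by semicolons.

S → X1 X2 | A X3; A → X1 X2 | S S | X1 X3 | X3 Y1; X1 → a; X2 → b; X3 → c; Y1 → A Y2; Y2 → S X1

Introduce a nonterminal for each terminal appearing in a rule of length ≥ 2: X1 → a, X2 → b, X3 → c.
Binarize each right-hand side of length ≥ 3 by chaining fresh nonterminals (Y1, Y2, …): affected rules were A → X3 A S X1.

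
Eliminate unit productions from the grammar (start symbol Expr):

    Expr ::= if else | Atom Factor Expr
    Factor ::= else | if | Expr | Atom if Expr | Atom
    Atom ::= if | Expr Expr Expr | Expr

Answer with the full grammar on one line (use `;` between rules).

Expr ::= if else | Atom Factor Expr; Factor ::= if | Expr Expr Expr | else | Atom if Expr | if else | Atom Factor Expr; Atom ::= if | Expr Expr Expr | if else | Atom Factor Expr

Unit pairs: Atom ⇒* {Expr}; Factor ⇒* {Atom, Expr}.
Replace each nonterminal's rules with the union of the non-unit rules of every nonterminal it unit-derives.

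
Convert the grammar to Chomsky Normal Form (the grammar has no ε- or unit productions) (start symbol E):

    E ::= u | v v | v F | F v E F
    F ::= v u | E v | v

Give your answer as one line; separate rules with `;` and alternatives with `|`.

E ::= u | X1 X1 | X1 F | F Y1; F ::= X1 X2 | E X1 | v; X1 ::= v; X2 ::= u; Y1 ::= X1 Y2; Y2 ::= E F

Introduce a nonterminal for each terminal appearing in a rule of length ≥ 2: X1 → v, X2 → u.
Binarize each right-hand side of length ≥ 3 by chaining fresh nonterminals (Y1, Y2, …): affected rules were E → F X1 E F.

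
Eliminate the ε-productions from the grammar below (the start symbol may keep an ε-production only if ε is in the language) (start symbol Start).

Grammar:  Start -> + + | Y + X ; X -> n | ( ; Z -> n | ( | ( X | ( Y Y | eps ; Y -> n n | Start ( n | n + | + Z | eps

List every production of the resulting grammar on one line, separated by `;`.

Nullable nonterminals: {Y, Z}.
ε ∉ L(G), so no ε-production is kept.
Add the nullable-subset variants: Start → Y + X gives Y + X | + X. Z → ( Y Y gives ( Y Y | ( Y. Y → + Z gives + Z | +.

Start -> + + | Y + X | + X; X -> n | (; Z -> n | ( | ( X | ( Y Y | ( Y; Y -> n n | Start ( n | n + | + Z | +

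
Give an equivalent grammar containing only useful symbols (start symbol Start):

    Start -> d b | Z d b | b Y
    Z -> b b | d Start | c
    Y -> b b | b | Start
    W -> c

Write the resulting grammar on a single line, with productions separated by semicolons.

Start -> d b | Z d b | b Y; Z -> b b | d Start | c; Y -> b b | b | Start

Generating nonterminals: {Start, W, Y, Z}.
Reachable from Start after that: {Start, Y, Z}.
Removed useless symbols: {W} and every production mentioning them.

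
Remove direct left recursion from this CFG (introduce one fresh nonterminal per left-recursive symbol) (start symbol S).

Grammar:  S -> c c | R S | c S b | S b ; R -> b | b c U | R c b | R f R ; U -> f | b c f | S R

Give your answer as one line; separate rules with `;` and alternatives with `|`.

S -> c c S' | R S S' | c S b S'; R -> b R' | b c U R'; U -> f | b c f | S R; S' -> b S' | ε; R' -> c b R' | f R R' | ε

Directly left-recursive nonterminals: S, R.
For S: α = {b}, β = {c c, R S, c S b}. Rewrite as S → β S' and S' → α S' | ε.
For R: α = {c b, f R}, β = {b, b c U}. Rewrite as R → β R' and R' → α R' | ε.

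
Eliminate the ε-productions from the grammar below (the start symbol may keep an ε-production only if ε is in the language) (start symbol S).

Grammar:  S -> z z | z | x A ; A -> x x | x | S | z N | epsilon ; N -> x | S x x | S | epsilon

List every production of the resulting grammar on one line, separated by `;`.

Nullable nonterminals: {A, N}.
ε ∉ L(G), so no ε-production is kept.
Expand every rule over subsets of its nullable positions: S → x A gives x A | x. A → z N gives z N | z.

S -> z z | z | x A | x; A -> x x | x | S | z N | z; N -> x | S x x | S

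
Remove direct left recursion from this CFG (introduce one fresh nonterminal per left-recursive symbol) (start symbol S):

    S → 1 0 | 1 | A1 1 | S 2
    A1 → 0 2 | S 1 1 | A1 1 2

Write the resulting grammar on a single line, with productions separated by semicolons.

S, A1 are directly left-recursive.
For S: α = {2}, β = {1 0, 1, A1 1}. Rewrite as S → β S' and S' → α S' | ε.
For A1: α = {1 2}, β = {0 2, S 1 1}. Rewrite as A1 → β A1' and A1' → α A1' | ε.

S → 1 0 S' | 1 S' | A1 1 S'; A1 → 0 2 A1' | S 1 1 A1'; S' → 2 S' | ε; A1' → 1 2 A1' | ε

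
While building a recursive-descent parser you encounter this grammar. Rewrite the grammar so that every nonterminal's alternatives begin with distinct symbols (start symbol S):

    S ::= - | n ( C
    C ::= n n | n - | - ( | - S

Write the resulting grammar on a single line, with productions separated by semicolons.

C has alternatives sharing prefix 'n': factor to C → n C' with C' → n | -.
C has alternatives sharing prefix '-': factor to C → - C'' with C'' → ( | S.

S ::= - | n ( C; C ::= n C' | - C''; C' ::= n | -; C'' ::= ( | S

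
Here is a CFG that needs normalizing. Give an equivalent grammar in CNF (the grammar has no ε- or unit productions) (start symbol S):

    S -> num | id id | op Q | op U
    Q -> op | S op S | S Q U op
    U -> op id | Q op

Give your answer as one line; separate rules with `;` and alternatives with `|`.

S -> num | X1 X1 | X2 Q | X2 U; Q -> op | S Y1 | S Y2; U -> X2 X1 | Q X2; X1 -> id; X2 -> op; Y1 -> X2 S; Y2 -> Q Y3; Y3 -> U X2

Introduce a nonterminal for each terminal appearing in a rule of length ≥ 2: X1 → id, X2 → op.
Binarize each right-hand side of length ≥ 3 by chaining fresh nonterminals (Y1, Y2, …): affected rules were Q → S X2 S; Q → S Q U X2.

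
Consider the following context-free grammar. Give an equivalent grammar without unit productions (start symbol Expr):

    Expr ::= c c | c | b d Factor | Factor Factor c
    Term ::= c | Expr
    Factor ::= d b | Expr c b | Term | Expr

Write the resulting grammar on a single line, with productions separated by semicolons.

Expr ::= c c | c | b d Factor | Factor Factor c; Term ::= c | c c | b d Factor | Factor Factor c; Factor ::= c | d b | Expr c b | c c | b d Factor | Factor Factor c

Unit pairs: Factor ⇒* {Expr, Term}; Term ⇒* {Expr}.
For each unit pair (A, B), copy every non-unit production of B to A, then drop all unit productions.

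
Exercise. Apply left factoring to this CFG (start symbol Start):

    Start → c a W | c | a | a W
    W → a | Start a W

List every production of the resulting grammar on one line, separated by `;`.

Start → c Start1 | a Start2; W → a | Start a W; Start1 → a W | ε; Start2 → ε | W

Start has alternatives sharing prefix 'c': factor to Start → c Start1 with Start1 → a W | ε.
Start has alternatives sharing prefix 'a': factor to Start → a Start2 with Start2 → ε | W.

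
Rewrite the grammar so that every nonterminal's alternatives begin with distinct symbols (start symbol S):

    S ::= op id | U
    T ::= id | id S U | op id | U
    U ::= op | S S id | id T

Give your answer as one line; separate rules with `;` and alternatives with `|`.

S ::= op id | U; T ::= op id | U | id T'; U ::= op | S S id | id T; T' ::= ε | S U

T has alternatives sharing prefix 'id': factor to T → id T' with T' → ε | S U.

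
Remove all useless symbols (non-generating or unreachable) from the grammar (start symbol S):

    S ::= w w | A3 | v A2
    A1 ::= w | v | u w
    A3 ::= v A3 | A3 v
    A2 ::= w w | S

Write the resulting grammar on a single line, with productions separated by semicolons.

S ::= w w | v A2; A2 ::= w w | S

Generating nonterminals: {A1, A2, S}.
Reachable from S after that: {A2, S}.
Removed useless symbols: {A1, A3} and every production mentioning them.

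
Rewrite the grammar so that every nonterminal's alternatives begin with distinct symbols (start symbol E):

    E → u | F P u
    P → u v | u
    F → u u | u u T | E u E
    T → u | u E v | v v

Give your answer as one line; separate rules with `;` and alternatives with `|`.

E → u | F P u; P → u P'; F → E u E | u u F'; T → v v | u T'; P' → v | ε; F' → ε | T; T' → ε | E v

P has alternatives sharing prefix 'u': factor to P → u P' with P' → v | ε.
F has alternatives sharing prefix 'u u': factor to F → u u F' with F' → ε | T.
T has alternatives sharing prefix 'u': factor to T → u T' with T' → ε | E v.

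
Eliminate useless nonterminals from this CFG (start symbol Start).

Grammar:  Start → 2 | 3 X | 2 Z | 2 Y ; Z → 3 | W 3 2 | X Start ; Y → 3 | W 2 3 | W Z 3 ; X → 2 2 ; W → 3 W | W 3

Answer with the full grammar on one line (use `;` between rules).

Generating nonterminals: {Start, X, Y, Z}.
Reachable from Start after that: {Start, X, Y, Z}.
Removed useless symbols: {W} and every production mentioning them.

Start → 2 | 3 X | 2 Z | 2 Y; Z → 3 | X Start; Y → 3; X → 2 2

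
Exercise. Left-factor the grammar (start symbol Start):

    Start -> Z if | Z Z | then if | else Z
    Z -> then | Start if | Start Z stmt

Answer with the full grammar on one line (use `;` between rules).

Start has alternatives sharing prefix 'Z': factor to Start → Z Start1 with Start1 → if | Z.
Z has alternatives sharing prefix 'Start': factor to Z → Start Z1 with Z1 → if | Z stmt.

Start -> then if | else Z | Z Start1; Z -> then | Start Z1; Start1 -> if | Z; Z1 -> if | Z stmt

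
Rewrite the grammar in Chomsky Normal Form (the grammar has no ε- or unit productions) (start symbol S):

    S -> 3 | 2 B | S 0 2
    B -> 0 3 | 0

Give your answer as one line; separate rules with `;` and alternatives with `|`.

Introduce a nonterminal for each terminal appearing in a rule of length ≥ 2: X1 → 2, X2 → 0, X3 → 3.
Binarize each right-hand side of length ≥ 3 by chaining fresh nonterminals (Y1, Y2, …): affected rules were S → S X2 X1.

S -> 3 | X1 B | S Y1; B -> X2 X3 | 0; X1 -> 2; X2 -> 0; X3 -> 3; Y1 -> X2 X1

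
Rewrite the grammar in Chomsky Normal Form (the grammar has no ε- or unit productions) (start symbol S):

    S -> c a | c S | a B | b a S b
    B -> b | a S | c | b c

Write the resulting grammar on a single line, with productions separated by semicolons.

Introduce a nonterminal for each terminal appearing in a rule of length ≥ 2: X1 → c, X2 → a, X3 → b.
Binarize each right-hand side of length ≥ 3 by chaining fresh nonterminals (Y1, Y2, …): affected rules were S → X3 X2 S X3.

S -> X1 X2 | X1 S | X2 B | X3 Y1; B -> b | X2 S | c | X3 X1; X1 -> c; X2 -> a; X3 -> b; Y1 -> X2 Y2; Y2 -> S X3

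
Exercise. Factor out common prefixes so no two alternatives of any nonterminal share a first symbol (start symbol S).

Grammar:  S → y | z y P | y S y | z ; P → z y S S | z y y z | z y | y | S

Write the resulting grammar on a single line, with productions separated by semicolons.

S has alternatives sharing prefix 'y': factor to S → y S' with S' → ε | S y.
S has alternatives sharing prefix 'z': factor to S → z S'' with S'' → y P | ε.
P has alternatives sharing prefix 'z y': factor to P → z y P' with P' → S S | y z | ε.

S → y S' | z S''; P → y | S | z y P'; S' → eps | S y; S'' → y P | eps; P' → S S | y z | eps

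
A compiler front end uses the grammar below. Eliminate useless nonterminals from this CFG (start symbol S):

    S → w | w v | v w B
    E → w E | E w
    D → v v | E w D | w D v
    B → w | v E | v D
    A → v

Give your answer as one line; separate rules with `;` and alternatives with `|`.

S → w | w v | v w B; D → v v | w D v; B → w | v D

Generating nonterminals: {A, B, D, S}.
Reachable from S after that: {B, D, S}.
Removed useless symbols: {A, E} and every production mentioning them.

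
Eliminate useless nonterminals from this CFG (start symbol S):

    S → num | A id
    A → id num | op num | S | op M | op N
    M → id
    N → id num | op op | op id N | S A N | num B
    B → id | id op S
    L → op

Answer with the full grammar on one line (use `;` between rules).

S → num | A id; A → id num | op num | S | op M | op N; M → id; N → id num | op op | op id N | S A N | num B; B → id | id op S

Generating nonterminals: {A, B, L, M, N, S}.
Reachable from S after that: {A, B, M, N, S}.
Removed useless symbols: {L} and every production mentioning them.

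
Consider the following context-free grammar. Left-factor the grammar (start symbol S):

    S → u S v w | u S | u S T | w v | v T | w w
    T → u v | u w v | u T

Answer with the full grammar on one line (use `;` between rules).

S has alternatives sharing prefix 'u S': factor to S → u S S' with S' → v w | ε | T.
S has alternatives sharing prefix 'w': factor to S → w S'' with S'' → v | w.
T has alternatives sharing prefix 'u': factor to T → u T' with T' → v | w v | T.

S → v T | u S S' | w S''; T → u T'; S' → v w | ε | T; S'' → v | w; T' → v | w v | T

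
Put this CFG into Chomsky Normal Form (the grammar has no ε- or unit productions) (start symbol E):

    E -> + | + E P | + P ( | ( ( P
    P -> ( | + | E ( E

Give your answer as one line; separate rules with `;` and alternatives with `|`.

E -> + | X1 Y1 | X1 Y2 | X2 Y3; P -> ( | + | E Y4; X1 -> +; X2 -> (; Y1 -> E P; Y2 -> P X2; Y3 -> X2 P; Y4 -> X2 E

Introduce a nonterminal for each terminal appearing in a rule of length ≥ 2: X1 → +, X2 → (.
Binarize each right-hand side of length ≥ 3 by chaining fresh nonterminals (Y1, Y2, …): affected rules were E → X1 E P; E → X1 P X2; E → X2 X2 P; P → E X2 E.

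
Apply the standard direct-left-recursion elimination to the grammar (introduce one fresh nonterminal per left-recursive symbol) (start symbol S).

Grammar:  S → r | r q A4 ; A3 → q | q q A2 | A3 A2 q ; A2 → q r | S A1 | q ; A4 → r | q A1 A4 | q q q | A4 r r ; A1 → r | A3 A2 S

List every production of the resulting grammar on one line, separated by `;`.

S → r | r q A4; A3 → q A3' | q q A2 A3'; A2 → q r | S A1 | q; A4 → r A4' | q A1 A4 A4' | q q q A4'; A1 → r | A3 A2 S; A3' → A2 q A3' | ε; A4' → r r A4' | ε

Directly left-recursive nonterminals: A3, A4.
For A3: α = {A2 q}, β = {q, q q A2}. Rewrite as A3 → β A3' and A3' → α A3' | ε.
For A4: α = {r r}, β = {r, q A1 A4, q q q}. Rewrite as A4 → β A4' and A4' → α A4' | ε.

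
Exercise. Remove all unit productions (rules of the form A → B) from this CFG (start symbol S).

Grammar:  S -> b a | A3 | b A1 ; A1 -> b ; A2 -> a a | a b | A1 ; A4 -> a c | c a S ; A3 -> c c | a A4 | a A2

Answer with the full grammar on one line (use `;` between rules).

Unit pairs: A2 ⇒* {A1}; S ⇒* {A3}.
Replace each nonterminal's rules with the union of the non-unit rules of every nonterminal it unit-derives.

S -> b a | b A1 | c c | a A4 | a A2; A1 -> b; A2 -> a a | a b | b; A4 -> a c | c a S; A3 -> c c | a A4 | a A2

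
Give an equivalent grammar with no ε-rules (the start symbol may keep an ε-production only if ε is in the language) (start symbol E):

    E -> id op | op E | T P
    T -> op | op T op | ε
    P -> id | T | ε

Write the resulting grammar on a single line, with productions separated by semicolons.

E -> id op | op E | op | T P | T | P | ε; T -> op | op T op | op op; P -> id | T

The nullable symbols are {E, P, T}.
ε ∈ L(G) since E is nullable, so keep E → ε.
For each production, add variants omitting each subset of nullable occurrences: E → op E gives op E | op. E → T P gives T P | T | P. T → op T op gives op T op | op op.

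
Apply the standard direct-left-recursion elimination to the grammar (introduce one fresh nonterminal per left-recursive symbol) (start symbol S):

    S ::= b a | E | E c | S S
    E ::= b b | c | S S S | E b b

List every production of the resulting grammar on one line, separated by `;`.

S ::= b a S' | E S' | E c S'; E ::= b b E' | c E' | S S S E'; S' ::= S S' | ε; E' ::= b b E' | ε

Directly left-recursive nonterminals: S, E.
For S: α = {S}, β = {b a, E, E c}. Rewrite as S → β S' and S' → α S' | ε.
For E: α = {b b}, β = {b b, c, S S S}. Rewrite as E → β E' and E' → α E' | ε.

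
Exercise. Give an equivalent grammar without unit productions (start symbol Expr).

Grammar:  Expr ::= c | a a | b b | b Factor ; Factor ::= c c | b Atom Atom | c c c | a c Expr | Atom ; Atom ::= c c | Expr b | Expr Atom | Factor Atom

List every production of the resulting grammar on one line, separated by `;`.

Expr ::= c | a a | b b | b Factor; Factor ::= c c | Expr b | Expr Atom | Factor Atom | b Atom Atom | c c c | a c Expr; Atom ::= c c | Expr b | Expr Atom | Factor Atom

Unit pairs: Factor ⇒* {Atom}.
Replace each nonterminal's rules with the union of the non-unit rules of every nonterminal it unit-derives.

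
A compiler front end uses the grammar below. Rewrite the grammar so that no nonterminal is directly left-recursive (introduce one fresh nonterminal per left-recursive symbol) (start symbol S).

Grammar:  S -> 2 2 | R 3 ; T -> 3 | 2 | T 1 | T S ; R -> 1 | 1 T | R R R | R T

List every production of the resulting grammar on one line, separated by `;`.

S -> 2 2 | R 3; T -> 3 T' | 2 T'; R -> 1 R' | 1 T R'; T' -> 1 T' | S T' | ε; R' -> R R R' | T R' | ε

Left recursion appears on T, R.
For T: α = {1, S}, β = {3, 2}. Rewrite as T → β T' and T' → α T' | ε.
For R: α = {R R, T}, β = {1, 1 T}. Rewrite as R → β R' and R' → α R' | ε.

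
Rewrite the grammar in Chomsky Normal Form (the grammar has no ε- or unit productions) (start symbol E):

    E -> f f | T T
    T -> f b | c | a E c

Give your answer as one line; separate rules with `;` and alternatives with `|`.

Introduce a nonterminal for each terminal appearing in a rule of length ≥ 2: X1 → f, X2 → b, X3 → a, X4 → c.
Binarize each right-hand side of length ≥ 3 by chaining fresh nonterminals (Y1, Y2, …): affected rules were T → X3 E X4.

E -> X1 X1 | T T; T -> X1 X2 | c | X3 Y1; X1 -> f; X2 -> b; X3 -> a; X4 -> c; Y1 -> E X4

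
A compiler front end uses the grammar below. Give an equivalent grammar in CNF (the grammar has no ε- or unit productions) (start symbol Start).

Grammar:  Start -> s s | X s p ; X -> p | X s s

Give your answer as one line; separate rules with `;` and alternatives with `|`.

Start -> X1 X1 | X Y1; X -> p | X Y2; X1 -> s; X2 -> p; Y1 -> X1 X2; Y2 -> X1 X1

Introduce a nonterminal for each terminal appearing in a rule of length ≥ 2: X1 → s, X2 → p.
Binarize each right-hand side of length ≥ 3 by chaining fresh nonterminals (Y1, Y2, …): affected rules were Start → X X1 X2; X → X X1 X1.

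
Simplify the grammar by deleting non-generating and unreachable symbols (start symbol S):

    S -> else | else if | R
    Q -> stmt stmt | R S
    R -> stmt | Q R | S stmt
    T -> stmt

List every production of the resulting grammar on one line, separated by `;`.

Generating nonterminals: {Q, R, S, T}.
Reachable from S after that: {Q, R, S}.
Removed useless symbols: {T} and every production mentioning them.

S -> else | else if | R; Q -> stmt stmt | R S; R -> stmt | Q R | S stmt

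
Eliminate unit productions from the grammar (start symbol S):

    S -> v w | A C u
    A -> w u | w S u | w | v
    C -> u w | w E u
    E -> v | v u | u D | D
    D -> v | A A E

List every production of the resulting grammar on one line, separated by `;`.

Unit pairs: E ⇒* {D}.
For every A with A ⇒* B via unit rules, add B's non-unit alternatives to A; then delete every rule of the form X → Y.

S -> v w | A C u; A -> w u | w S u | w | v; C -> u w | w E u; E -> v | v u | u D | A A E; D -> v | A A E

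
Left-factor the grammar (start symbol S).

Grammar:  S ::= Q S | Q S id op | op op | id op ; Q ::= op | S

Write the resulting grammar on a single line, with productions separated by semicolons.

S has alternatives sharing prefix 'Q S': factor to S → Q S S' with S' → ε | id op.

S ::= op op | id op | Q S S'; Q ::= op | S; S' ::= ε | id op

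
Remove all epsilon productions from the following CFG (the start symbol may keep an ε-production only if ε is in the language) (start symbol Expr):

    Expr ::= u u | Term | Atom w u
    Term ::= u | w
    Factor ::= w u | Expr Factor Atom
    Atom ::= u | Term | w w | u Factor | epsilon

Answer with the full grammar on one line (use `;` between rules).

Expr ::= u u | Term | Atom w u | w u; Term ::= u | w; Factor ::= w u | Expr Factor Atom | Expr Factor; Atom ::= u | Term | w w | u Factor

The nullable symbols are {Atom}.
ε ∉ L(G), so no ε-production is kept.
Add the nullable-subset variants: Expr → Atom w u gives Atom w u | w u. Factor → Expr Factor Atom gives Expr Factor Atom | Expr Factor.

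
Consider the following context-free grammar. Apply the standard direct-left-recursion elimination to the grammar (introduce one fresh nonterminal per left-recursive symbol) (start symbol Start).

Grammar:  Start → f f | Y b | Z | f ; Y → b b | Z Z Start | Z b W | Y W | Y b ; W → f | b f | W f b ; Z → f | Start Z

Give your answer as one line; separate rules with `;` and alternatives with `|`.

Y, W are directly left-recursive.
For Y: α = {W, b}, β = {b b, Z Z Start, Z b W}. Rewrite as Y → β Y1 and Y1 → α Y1 | ε.
For W: α = {f b}, β = {f, b f}. Rewrite as W → β W1 and W1 → α W1 | ε.

Start → f f | Y b | Z | f; Y → b b Y1 | Z Z Start Y1 | Z b W Y1; W → f W1 | b f W1; Z → f | Start Z; Y1 → W Y1 | b Y1 | ε; W1 → f b W1 | ε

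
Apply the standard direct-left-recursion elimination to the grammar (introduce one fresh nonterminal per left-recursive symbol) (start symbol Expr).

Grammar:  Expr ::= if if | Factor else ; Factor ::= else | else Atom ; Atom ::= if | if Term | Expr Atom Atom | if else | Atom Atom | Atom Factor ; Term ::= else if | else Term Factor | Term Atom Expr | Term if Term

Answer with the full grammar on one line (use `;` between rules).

Directly left-recursive nonterminals: Atom, Term.
For Atom: α = {Atom, Factor}, β = {if, if Term, Expr Atom Atom, if else}. Rewrite as Atom → β Atom1 and Atom1 → α Atom1 | ε.
For Term: α = {Atom Expr, if Term}, β = {else if, else Term Factor}. Rewrite as Term → β Term1 and Term1 → α Term1 | ε.

Expr ::= if if | Factor else; Factor ::= else | else Atom; Atom ::= if Atom1 | if Term Atom1 | Expr Atom Atom Atom1 | if else Atom1; Term ::= else if Term1 | else Term Factor Term1; Atom1 ::= Atom Atom1 | Factor Atom1 | ε; Term1 ::= Atom Expr Term1 | if Term Term1 | ε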